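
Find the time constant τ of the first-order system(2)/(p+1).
First-order system: τ = -1/pole. Pole = -1. τ = -1/(-1) = 1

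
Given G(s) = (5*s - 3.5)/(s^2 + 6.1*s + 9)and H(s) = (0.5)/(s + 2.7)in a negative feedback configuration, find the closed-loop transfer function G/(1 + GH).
Closed-loop T = G/(1+GH).
Numerator: G_num * H_den = 5*s^2 + 10*s - 9.45.
Denominator: G_den * H_den + G_num * H_num = (s^3 + 8.8*s^2 + 25.47*s + 24.3) + (2.5*s - 1.75) = s^3 + 8.8*s^2 + 27.97*s + 22.55.
T(s) = (5*s^2 + 10*s - 9.45)/(s^3 + 8.8*s^2 + 27.97*s + 22.55)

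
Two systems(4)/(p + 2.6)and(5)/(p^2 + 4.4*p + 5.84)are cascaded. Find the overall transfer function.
Series: H = H₁ · H₂ = (n₁·n₂)/(d₁·d₂).
Num: n₁·n₂ = 20. Den: d₁·d₂ = p^3 + 7*p^2 + 17.28*p + 15.184.
H(p) = (20)/(p^3 + 7*p^2 + 17.28*p + 15.184)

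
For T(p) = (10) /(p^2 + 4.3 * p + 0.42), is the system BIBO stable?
Denominator: p^2 + 4.3*p + 0.42 = (p + 0.1)(p + 4.2). Poles: -0.1, -4.2. All Re(p)<0: Yes (stable)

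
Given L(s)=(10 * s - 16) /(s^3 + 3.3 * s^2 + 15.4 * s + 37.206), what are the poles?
Set denominator = 0: s^3 + 3.3*s^2 + 15.4*s + 37.206 = (s + 2.7)(s^2 + 0.6*s + 13.78) = 0 → Poles: -0.3 + 3.7j, -0.3 - 3.7j, -2.7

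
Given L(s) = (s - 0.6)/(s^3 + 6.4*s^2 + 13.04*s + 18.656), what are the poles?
Set denominator = 0: s^3 + 6.4*s^2 + 13.04*s + 18.656 = (s + 4.4)(s^2 + 2*s + 4.24) = 0 → Poles: -1 + 1.8j, -1 - 1.8j, -4.4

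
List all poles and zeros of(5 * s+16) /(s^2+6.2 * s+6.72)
Set denominator = 0: s^2 + 6.2*s + 6.72 = (s + 1.4)(s + 4.8) = 0 → Poles: -1.4, -4.8
Set numerator = 0: 5*s + 16 = 0 → Zeros: -3.2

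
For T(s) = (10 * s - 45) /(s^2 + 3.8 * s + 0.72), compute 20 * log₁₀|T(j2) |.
Substitute s = j*2: T(j2) = 4.37255 + 4.03395j.
|T(j2)| = sqrt(Re² + Im²) = 5.949.
20*log₁₀(5.949) = 15.49 dB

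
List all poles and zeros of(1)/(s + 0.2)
Set denominator = 0: s + 0.2 = 0 → Poles: -0.2
Numerator is a nonzero constant (1) → Zeros: none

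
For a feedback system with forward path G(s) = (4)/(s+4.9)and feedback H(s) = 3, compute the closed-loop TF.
Closed-loop T = G/(1+GH).
Numerator: G_num * H_den = 4.
Denominator: G_den * H_den + G_num * H_num = (s + 4.9) + (12) = s + 16.9.
T(s) = (4)/(s + 16.9)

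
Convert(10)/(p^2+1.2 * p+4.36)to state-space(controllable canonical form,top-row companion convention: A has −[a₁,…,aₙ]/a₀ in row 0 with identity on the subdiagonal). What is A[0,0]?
Reachable canonical form for den = p^2 + 1.2*p + 4.36: top row of A = -[a₁,a₂,...,aₙ]/a₀, ones on the subdiagonal, zeros elsewhere.
A = [[-1.2, -4.36], [1, 0]].
A[0,0] = -1.2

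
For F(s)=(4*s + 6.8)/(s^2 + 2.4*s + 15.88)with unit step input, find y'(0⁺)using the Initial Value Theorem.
IVT: y'(0⁺) = lim_{s→∞} s²·Y(s) = lim_{s→∞} s·F(s).
deg(num) = 1, deg(den) = 2, relative degree = 1, so s·F(s) → (leading num)/(leading den) = 4/1 = 4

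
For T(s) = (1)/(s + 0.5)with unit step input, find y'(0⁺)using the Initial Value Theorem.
IVT: y'(0⁺) = lim_{s→∞} s²·Y(s) = lim_{s→∞} s·T(s).
deg(num) = 0, deg(den) = 1, relative degree = 1, so s·T(s) → (leading num)/(leading den) = 1/1 = 1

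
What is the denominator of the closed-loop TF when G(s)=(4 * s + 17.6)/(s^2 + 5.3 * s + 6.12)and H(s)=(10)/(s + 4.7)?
Characteristic poly = G_den * H_den + G_num * H_num = (s^3 + 10*s^2 + 31.03*s + 28.764) + (40*s + 176) = s^3 + 10*s^2 + 71.03*s + 204.764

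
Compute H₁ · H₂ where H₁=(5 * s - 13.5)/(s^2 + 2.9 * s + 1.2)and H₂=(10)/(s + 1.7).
Series: H = H₁ · H₂ = (n₁·n₂)/(d₁·d₂).
Num: n₁·n₂ = 50*s - 135. Den: d₁·d₂ = s^3 + 4.6*s^2 + 6.13*s + 2.04.
H(s) = (50*s - 135)/(s^3 + 4.6*s^2 + 6.13*s + 2.04)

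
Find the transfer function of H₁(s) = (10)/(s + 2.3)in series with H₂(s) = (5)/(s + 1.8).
Series: H = H₁ · H₂ = (n₁·n₂)/(d₁·d₂).
Num: n₁·n₂ = 50. Den: d₁·d₂ = s^2 + 4.1*s + 4.14.
H(s) = (50)/(s^2 + 4.1*s + 4.14)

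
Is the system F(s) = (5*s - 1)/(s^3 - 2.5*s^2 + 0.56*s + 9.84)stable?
Denominator: s^3 - 2.5*s^2 + 0.56*s + 9.84 = (s + 1.5)(s^2 - 4*s + 6.56). Poles: -1.5, 2 + 1.6j, 2 - 1.6j. All Re(p)<0: No (unstable)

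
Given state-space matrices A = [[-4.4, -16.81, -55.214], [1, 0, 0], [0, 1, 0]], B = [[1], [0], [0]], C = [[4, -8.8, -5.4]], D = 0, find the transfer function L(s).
L(s) = C(sI - A)⁻¹B + D.
Characteristic polynomial det(sI - A) = s^3 + 4.4*s^2 + 16.81*s + 55.214.
Numerator from C·adj(sI-A)·B + D·det(sI-A) = 4*s^2 - 8.8*s - 5.4.
L(s) = (4*s^2 - 8.8*s - 5.4)/(s^3 + 4.4*s^2 + 16.81*s + 55.214)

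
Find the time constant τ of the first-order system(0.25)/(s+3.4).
First-order system: τ = -1/pole. Pole = -3.4. τ = -1/(-3.4) = 0.2941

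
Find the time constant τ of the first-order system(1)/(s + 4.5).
First-order system: τ = -1/pole. Pole = -4.5. τ = -1/(-4.5) = 0.2222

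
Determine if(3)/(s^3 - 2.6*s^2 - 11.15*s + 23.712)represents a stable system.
Denominator: s^3 - 2.6*s^2 - 11.15*s + 23.712 = (s - 3.9)(s - 1.9)(s + 3.2). Poles: -3.2, 1.9, 3.9. All Re(p)<0: No (unstable)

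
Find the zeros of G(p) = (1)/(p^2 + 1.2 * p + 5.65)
Numerator is a nonzero constant (1) → Zeros: none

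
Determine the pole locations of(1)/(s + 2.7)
Set denominator = 0: s + 2.7 = 0 → Poles: -2.7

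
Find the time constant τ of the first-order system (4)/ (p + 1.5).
First-order system: τ = -1/pole. Pole = -1.5. τ = -1/(-1.5) = 0.6667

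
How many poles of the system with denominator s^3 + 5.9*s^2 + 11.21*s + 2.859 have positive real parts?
s^3 + 5.9*s^2 + 11.21*s + 2.859 = (s + 0.3)(s^2 + 5.6*s + 9.53). Poles: -0.3, -2.8 + 1.3j, -2.8 - 1.3j. RHP poles (Re>0): 0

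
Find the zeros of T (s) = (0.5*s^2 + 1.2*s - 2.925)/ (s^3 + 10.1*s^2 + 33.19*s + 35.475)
Set numerator = 0: 0.5*s^2 + 1.2*s - 2.925 = 0.5*(s - 1.5)(s + 3.9) = 0 → Zeros: -3.9, 1.5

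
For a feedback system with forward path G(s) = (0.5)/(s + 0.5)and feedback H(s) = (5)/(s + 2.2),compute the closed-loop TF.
Closed-loop T = G/(1+GH).
Numerator: G_num * H_den = 0.5*s + 1.1.
Denominator: G_den * H_den + G_num * H_num = (s^2 + 2.7*s + 1.1) + (2.5) = s^2 + 2.7*s + 3.6.
T(s) = (0.5*s + 1.1)/(s^2 + 2.7*s + 3.6)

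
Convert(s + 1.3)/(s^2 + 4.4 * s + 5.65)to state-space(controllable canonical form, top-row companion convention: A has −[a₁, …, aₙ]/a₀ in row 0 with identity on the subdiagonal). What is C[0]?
Reachable canonical form: C = numerator coefficients (right-aligned, zero-padded to length n).
num = s + 1.3, C = [[1, 1.3]].
C[0] = 1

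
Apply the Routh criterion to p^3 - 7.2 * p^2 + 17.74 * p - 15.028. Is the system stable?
Routh array:
p^3: [1, 17.74]; p^2: [-7.2, -15.028]; p^1: [15.6528]; p^0: [-15.028]
First column: [1, -7.2, 15.6528, -15.028]. Sign changes = 3.
No, unstable (3 RHP root(s))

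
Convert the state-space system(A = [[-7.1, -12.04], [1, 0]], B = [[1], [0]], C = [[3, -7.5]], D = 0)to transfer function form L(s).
L(s) = C(sI - A)⁻¹B + D.
Characteristic polynomial det(sI - A) = s^2 + 7.1*s + 12.04.
Numerator from C·adj(sI-A)·B + D·det(sI-A) = 3*s - 7.5.
L(s) = (3*s - 7.5)/(s^2 + 7.1*s + 12.04)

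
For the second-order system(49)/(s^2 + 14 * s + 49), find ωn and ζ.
Standard form: ωn²/(s²+2ζωn·s+ωn²).
const=49=ωn² → ωn=7, s coeff=14=2ζωn → ζ=1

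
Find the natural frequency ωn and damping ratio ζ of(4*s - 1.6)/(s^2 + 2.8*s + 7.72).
Underdamped: complex pole -1.4 + 2.4j. ωn = |pole| = 2.778, ζ = -Re(pole)/ωn = 0.5039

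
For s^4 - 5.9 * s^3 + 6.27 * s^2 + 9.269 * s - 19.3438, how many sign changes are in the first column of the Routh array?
Routh array:
s^4: [1, 6.27, -19.3438]; s^3: [-5.9, 9.269]; s^2: [7.84102, -19.3438]; s^1: [-5.28631]; s^0: [-19.3438]
First column: [1, -5.9, 7.84102, -5.28631, -19.3438]. Sign changes = 3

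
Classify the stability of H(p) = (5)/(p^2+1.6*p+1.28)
Denominator: p^2 + 1.6*p + 1.28. Poles: -0.8 + 0.8j, -0.8 - 0.8j. Stable (all poles in LHP)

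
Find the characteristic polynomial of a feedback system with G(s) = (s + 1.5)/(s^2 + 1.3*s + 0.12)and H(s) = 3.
Characteristic poly = G_den * H_den + G_num * H_num = (s^2 + 1.3*s + 0.12) + (3*s + 4.5) = s^2 + 4.3*s + 4.62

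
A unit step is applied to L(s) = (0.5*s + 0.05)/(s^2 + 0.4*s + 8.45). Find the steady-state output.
FVT: lim_{t→∞} y(t) = lim_{s→0} s*Y(s) where Y(s) = L(s)/s.
= lim_{s→0} L(s) = L(0) = num(0)/den(0) = 0.05/8.45 = 0.005917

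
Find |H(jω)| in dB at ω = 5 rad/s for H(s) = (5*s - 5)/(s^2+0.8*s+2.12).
Substitute s = j*5: H(j5) = 0.397409 - 1.02318j.
|H(j5)| = sqrt(Re² + Im²) = 1.098.
20*log₁₀(1.098) = 0.81 dB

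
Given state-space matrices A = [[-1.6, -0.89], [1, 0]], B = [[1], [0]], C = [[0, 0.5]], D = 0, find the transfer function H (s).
H(s) = C(sI - A)⁻¹B + D.
Characteristic polynomial det(sI - A) = s^2 + 1.6*s + 0.89.
Numerator from C·adj(sI-A)·B + D·det(sI-A) = 0.5.
H(s) = (0.5)/(s^2 + 1.6*s + 0.89)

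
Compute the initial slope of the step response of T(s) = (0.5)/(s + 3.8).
IVT: y'(0⁺) = lim_{s→∞} s²·Y(s) = lim_{s→∞} s·T(s).
deg(num) = 0, deg(den) = 1, relative degree = 1, so s·T(s) → (leading num)/(leading den) = 0.5/1 = 0.5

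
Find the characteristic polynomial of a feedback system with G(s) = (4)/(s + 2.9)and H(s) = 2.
Characteristic poly = G_den * H_den + G_num * H_num = (s + 2.9) + (8) = s + 10.9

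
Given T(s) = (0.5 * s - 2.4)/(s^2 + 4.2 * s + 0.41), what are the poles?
Set denominator = 0: s^2 + 4.2*s + 0.41 = (s + 0.1)(s + 4.1) = 0 → Poles: -0.1, -4.1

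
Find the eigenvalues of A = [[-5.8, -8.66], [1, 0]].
Eigenvalues solve det(λI - A) = 0.
Characteristic polynomial: λ^2 + 5.8*λ + 8.66 = 0.
Roots: -2.9 + 0.5j, -2.9 - 0.5j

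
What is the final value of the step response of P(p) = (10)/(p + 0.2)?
FVT: lim_{t→∞} y(t) = lim_{p→0} p*Y(p) where Y(p) = P(p)/p.
= lim_{p→0} P(p) = P(0) = num(0)/den(0) = 10/0.2 = 50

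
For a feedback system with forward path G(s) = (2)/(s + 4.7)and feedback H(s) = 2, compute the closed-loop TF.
Closed-loop T = G/(1+GH).
Numerator: G_num * H_den = 2.
Denominator: G_den * H_den + G_num * H_num = (s + 4.7) + (4) = s + 8.7.
T(s) = (2)/(s + 8.7)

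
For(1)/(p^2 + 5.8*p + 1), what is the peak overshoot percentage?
Standard form: ωn²/(p²+2ζωn·p+ωn²) → ωn = 1, ζ = 2.9.
ζ ≥ 1, so the response is non-oscillatory: peak overshoot = 0%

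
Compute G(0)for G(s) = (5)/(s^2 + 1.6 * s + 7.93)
DC gain = G(0) = num(0)/den(0) = 5/7.93 = 0.6305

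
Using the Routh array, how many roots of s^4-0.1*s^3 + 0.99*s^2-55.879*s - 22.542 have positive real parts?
Routh array:
s^4: [1, 0.99, -22.542]; s^3: [-0.1, -55.879]; s^2: [-557.8, -22.542]; s^1: [-55.875]; s^0: [-22.542]
First column: [1, -0.1, -557.8, -55.875, -22.542]. Sign changes = RHP roots = 1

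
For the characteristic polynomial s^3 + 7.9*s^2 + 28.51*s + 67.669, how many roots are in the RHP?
s^3 + 7.9*s^2 + 28.51*s + 67.669 = (s + 4.9)(s^2 + 3*s + 13.81). Poles: -1.5 + 3.4j, -1.5 - 3.4j, -4.9. RHP poles (Re>0): 0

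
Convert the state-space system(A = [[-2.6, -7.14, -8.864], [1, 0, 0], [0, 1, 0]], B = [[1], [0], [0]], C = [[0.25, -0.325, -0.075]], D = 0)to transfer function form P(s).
P(s) = C(sI - A)⁻¹B + D.
Characteristic polynomial det(sI - A) = s^3 + 2.6*s^2 + 7.14*s + 8.864.
Numerator from C·adj(sI-A)·B + D·det(sI-A) = 0.25*s^2 - 0.325*s - 0.075.
P(s) = (0.25*s^2 - 0.325*s - 0.075)/(s^3 + 2.6*s^2 + 7.14*s + 8.864)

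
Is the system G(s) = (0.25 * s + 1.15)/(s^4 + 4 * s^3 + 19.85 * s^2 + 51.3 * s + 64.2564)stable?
Denominator: s^4 + 4*s^3 + 19.85*s^2 + 51.3*s + 64.2564 = (s^2 + 3.6*s + 4.68)(s^2 + 0.4*s + 13.73). Poles: -0.2 + 3.7j, -0.2 - 3.7j, -1.8 + 1.2j, -1.8 - 1.2j. All Re(p)<0: Yes (stable)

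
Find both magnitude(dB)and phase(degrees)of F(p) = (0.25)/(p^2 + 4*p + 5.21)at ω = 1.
Substitute p = j*1: F(j1) = 0.0312091 - 0.0296524j.
|F| = 20*log₁₀(sqrt(Re²+Im²)) = -27.32 dB.
∠F = atan2(Im, Re) = -43.53°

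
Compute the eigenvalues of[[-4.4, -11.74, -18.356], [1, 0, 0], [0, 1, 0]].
Eigenvalues solve det(λI - A) = 0.
Characteristic polynomial: λ^3 + 4.4*λ^2 + 11.74*λ + 18.356 = 0.
Factor: (λ + 2.6)(λ^2 + 1.8*λ + 7.06) = 0.
Roots: -0.9 + 2.5j, -0.9 - 2.5j, -2.6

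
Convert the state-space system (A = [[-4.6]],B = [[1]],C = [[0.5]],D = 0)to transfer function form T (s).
T(s) = C(sI - A)⁻¹B + D.
Characteristic polynomial det(sI - A) = s + 4.6.
Numerator from C·adj(sI-A)·B + D·det(sI-A) = 0.5.
T(s) = (0.5)/(s + 4.6)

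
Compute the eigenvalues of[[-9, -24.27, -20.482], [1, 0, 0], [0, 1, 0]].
Eigenvalues solve det(λI - A) = 0.
Characteristic polynomial: λ^3 + 9*λ^2 + 24.27*λ + 20.482 = 0.
Factor: (λ + 1.9)(λ + 4.9)(λ + 2.2) = 0.
Roots: -1.9, -2.2, -4.9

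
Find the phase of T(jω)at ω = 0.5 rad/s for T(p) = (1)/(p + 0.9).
Substitute p = j*0.5: T(j0.5) = 0.849057 - 0.471698j.
∠T(j0.5) = atan2(Im, Re) = atan2(-0.471698, 0.849057) = -29.05°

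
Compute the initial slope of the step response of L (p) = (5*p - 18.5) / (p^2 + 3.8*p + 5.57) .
IVT: y'(0⁺) = lim_{p→∞} p²·Y(p) = lim_{p→∞} p·L(p).
deg(num) = 1, deg(den) = 2, relative degree = 1, so p·L(p) → (leading num)/(leading den) = 5/1 = 5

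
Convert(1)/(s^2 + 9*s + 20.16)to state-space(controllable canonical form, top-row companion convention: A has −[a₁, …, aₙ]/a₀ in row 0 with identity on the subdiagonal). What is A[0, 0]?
Reachable canonical form for den = s^2 + 9*s + 20.16: top row of A = -[a₁,a₂,...,aₙ]/a₀, ones on the subdiagonal, zeros elsewhere.
A = [[-9, -20.16], [1, 0]].
A[0,0] = -9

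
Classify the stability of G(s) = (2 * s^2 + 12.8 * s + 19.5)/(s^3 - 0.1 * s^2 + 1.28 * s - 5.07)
Denominator: s^3 - 0.1*s^2 + 1.28*s - 5.07 = (s - 1.5)(s^2 + 1.4*s + 3.38). Poles: -0.7 + 1.7j, -0.7 - 1.7j, 1.5. Unstable (1 pole(s) in RHP)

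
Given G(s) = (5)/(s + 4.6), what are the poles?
Set denominator = 0: s + 4.6 = 0 → Poles: -4.6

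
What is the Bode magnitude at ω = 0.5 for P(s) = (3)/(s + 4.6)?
Substitute s = j*0.5: P(j0.5) = 0.644559 - 0.0700607j.
|P(j0.5)| = sqrt(Re² + Im²) = 0.6484.
20*log₁₀(0.6484) = -3.76 dB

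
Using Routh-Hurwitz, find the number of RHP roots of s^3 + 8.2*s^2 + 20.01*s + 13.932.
Routh array:
s^3: [1, 20.01]; s^2: [8.2, 13.932]; s^1: [18.311]; s^0: [13.932]
First column: [1, 8.2, 18.311, 13.932]. Sign changes = RHP roots = 0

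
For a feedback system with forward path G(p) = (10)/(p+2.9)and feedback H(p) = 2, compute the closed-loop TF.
Closed-loop T = G/(1+GH).
Numerator: G_num * H_den = 10.
Denominator: G_den * H_den + G_num * H_num = (p + 2.9) + (20) = p + 22.9.
T(p) = (10)/(p + 22.9)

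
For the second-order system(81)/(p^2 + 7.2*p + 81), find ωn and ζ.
Standard form: ωn²/(p²+2ζωn·p+ωn²).
const=81=ωn² → ωn=9, p coeff=7.2=2ζωn → ζ=0.4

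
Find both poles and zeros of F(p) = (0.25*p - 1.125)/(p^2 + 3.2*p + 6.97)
Set denominator = 0: p^2 + 3.2*p + 6.97 = 0 → Poles: -1.6 + 2.1j, -1.6 - 2.1j
Set numerator = 0: 0.25*p - 1.125 = 0 → Zeros: 4.5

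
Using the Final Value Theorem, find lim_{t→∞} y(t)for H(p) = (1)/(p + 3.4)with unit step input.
FVT: lim_{t→∞} y(t) = lim_{p→0} p*Y(p) where Y(p) = H(p)/p.
= lim_{p→0} H(p) = H(0) = num(0)/den(0) = 1/3.4 = 0.2941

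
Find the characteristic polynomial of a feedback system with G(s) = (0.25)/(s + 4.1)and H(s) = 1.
Characteristic poly = G_den * H_den + G_num * H_num = (s + 4.1) + (0.25) = s + 4.35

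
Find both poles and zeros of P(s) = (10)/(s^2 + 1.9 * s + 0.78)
Set denominator = 0: s^2 + 1.9*s + 0.78 = (s + 0.6)(s + 1.3) = 0 → Poles: -0.6, -1.3
Numerator is a nonzero constant (10) → Zeros: none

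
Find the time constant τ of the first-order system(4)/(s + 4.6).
First-order system: τ = -1/pole. Pole = -4.6. τ = -1/(-4.6) = 0.2174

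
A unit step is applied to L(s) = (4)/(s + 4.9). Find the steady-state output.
FVT: lim_{t→∞} y(t) = lim_{s→0} s*Y(s) where Y(s) = L(s)/s.
= lim_{s→0} L(s) = L(0) = num(0)/den(0) = 4/4.9 = 0.8163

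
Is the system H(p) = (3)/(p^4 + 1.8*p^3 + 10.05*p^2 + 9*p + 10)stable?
Denominator: p^4 + 1.8*p^3 + 10.05*p^2 + 9*p + 10 = (p^2 + 0.8*p + 8)(p^2 + p + 1.25). Poles: -0.4 + 2.8j, -0.4 - 2.8j, -0.5 + 1j, -0.5 - 1j. All Re(p)<0: Yes (stable)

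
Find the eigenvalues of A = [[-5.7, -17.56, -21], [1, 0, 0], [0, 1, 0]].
Eigenvalues solve det(λI - A) = 0.
Characteristic polynomial: λ^3 + 5.7*λ^2 + 17.56*λ + 21 = 0.
Factor: (λ + 2.1)(λ^2 + 3.6*λ + 10) = 0.
Roots: -1.8 + 2.6j, -1.8 - 2.6j, -2.1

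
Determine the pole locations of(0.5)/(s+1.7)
Set denominator = 0: s + 1.7 = 0 → Poles: -1.7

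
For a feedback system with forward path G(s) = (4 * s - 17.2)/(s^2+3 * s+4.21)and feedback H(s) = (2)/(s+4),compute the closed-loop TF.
Closed-loop T = G/(1+GH).
Numerator: G_num * H_den = 4*s^2 - 1.2*s - 68.8.
Denominator: G_den * H_den + G_num * H_num = (s^3 + 7*s^2 + 16.21*s + 16.84) + (8*s - 34.4) = s^3 + 7*s^2 + 24.21*s - 17.56.
T(s) = (4*s^2 - 1.2*s - 68.8)/(s^3 + 7*s^2 + 24.21*s - 17.56)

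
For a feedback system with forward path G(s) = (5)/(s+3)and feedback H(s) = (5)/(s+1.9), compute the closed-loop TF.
Closed-loop T = G/(1+GH).
Numerator: G_num * H_den = 5*s + 9.5.
Denominator: G_den * H_den + G_num * H_num = (s^2 + 4.9*s + 5.7) + (25) = s^2 + 4.9*s + 30.7.
T(s) = (5*s + 9.5)/(s^2 + 4.9*s + 30.7)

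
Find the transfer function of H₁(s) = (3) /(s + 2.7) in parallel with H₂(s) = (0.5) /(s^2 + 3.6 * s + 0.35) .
Parallel: H = H₁ + H₂ = (n₁·d₂ + n₂·d₁)/(d₁·d₂).
n₁·d₂ = 3*s^2 + 10.8*s + 1.05. n₂·d₁ = 0.5*s + 1.35. Sum = 3*s^2 + 11.3*s + 2.4. d₁·d₂ = s^3 + 6.3*s^2 + 10.07*s + 0.945.
H(s) = (3*s^2 + 11.3*s + 2.4)/(s^3 + 6.3*s^2 + 10.07*s + 0.945)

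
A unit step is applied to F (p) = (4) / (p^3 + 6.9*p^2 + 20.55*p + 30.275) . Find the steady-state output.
FVT: lim_{t→∞} y(t) = lim_{p→0} p*Y(p) where Y(p) = F(p)/p.
= lim_{p→0} F(p) = F(0) = num(0)/den(0) = 4/30.275 = 0.1321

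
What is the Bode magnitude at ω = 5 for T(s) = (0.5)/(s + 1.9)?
Substitute s = j*5: T(j5) = 0.0332052 - 0.087382j.
|T(j5)| = sqrt(Re² + Im²) = 0.09348.
20*log₁₀(0.09348) = -20.59 dB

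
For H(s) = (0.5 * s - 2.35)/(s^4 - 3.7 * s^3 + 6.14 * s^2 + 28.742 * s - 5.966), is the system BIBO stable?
Denominator: s^4 - 3.7*s^3 + 6.14*s^2 + 28.742*s - 5.966 = (s - 0.2)(s + 1.9)(s^2 - 5.4*s + 15.7). Poles: -1.9, 0.2, 2.7 + 2.9j, 2.7 - 2.9j. All Re(p)<0: No (unstable)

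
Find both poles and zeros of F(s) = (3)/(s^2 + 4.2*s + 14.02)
Set denominator = 0: s^2 + 4.2*s + 14.02 = 0 → Poles: -2.1 + 3.1j, -2.1 - 3.1j
Numerator is a nonzero constant (3) → Zeros: none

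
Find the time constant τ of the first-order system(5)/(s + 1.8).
First-order system: τ = -1/pole. Pole = -1.8. τ = -1/(-1.8) = 0.5556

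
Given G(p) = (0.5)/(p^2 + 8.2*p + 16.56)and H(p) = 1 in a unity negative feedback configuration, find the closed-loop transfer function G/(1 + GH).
Closed-loop T = G/(1+GH).
Numerator: G_num * H_den = 0.5.
Denominator: G_den * H_den + G_num * H_num = (p^2 + 8.2*p + 16.56) + (0.5) = p^2 + 8.2*p + 17.06.
T(p) = (0.5)/(p^2 + 8.2*p + 17.06)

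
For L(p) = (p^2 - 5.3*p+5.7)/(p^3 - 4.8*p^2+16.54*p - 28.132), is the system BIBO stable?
Denominator: p^3 - 4.8*p^2 + 16.54*p - 28.132 = (p - 2.6)(p^2 - 2.2*p + 10.82). Poles: 1.1 + 3.1j, 1.1 - 3.1j, 2.6. All Re(p)<0: No (unstable)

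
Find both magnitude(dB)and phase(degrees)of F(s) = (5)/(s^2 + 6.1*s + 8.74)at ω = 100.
Substitute s = j*100: F(j100) = -0.000498579 - 3.04399e-05j.
|F| = 20*log₁₀(sqrt(Re²+Im²)) = -66.03 dB.
∠F = atan2(Im, Re) = -176.51°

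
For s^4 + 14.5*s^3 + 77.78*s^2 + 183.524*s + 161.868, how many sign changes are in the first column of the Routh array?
Routh array:
s^4: [1, 77.78, 161.868]; s^3: [14.5, 183.524]; s^2: [65.1232, 161.868]; s^1: [147.483]; s^0: [161.868]
First column: [1, 14.5, 65.1232, 147.483, 161.868]. Sign changes = 0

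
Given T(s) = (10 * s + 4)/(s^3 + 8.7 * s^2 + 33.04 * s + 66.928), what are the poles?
Set denominator = 0: s^3 + 8.7*s^2 + 33.04*s + 66.928 = (s + 4.7)(s^2 + 4*s + 14.24) = 0 → Poles: -2 + 3.2j, -2 - 3.2j, -4.7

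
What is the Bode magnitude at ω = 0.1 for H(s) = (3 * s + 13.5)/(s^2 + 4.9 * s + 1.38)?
Substitute s = j*0.1: H(j0.1) = 8.80586 - 2.93056j.
|H(j0.1)| = sqrt(Re² + Im²) = 9.281.
20*log₁₀(9.281) = 19.35 dB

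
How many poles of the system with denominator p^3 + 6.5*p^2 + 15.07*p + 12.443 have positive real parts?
p^3 + 6.5*p^2 + 15.07*p + 12.443 = (p + 2.3)(p^2 + 4.2*p + 5.41). Poles: -2.1 + 1j, -2.1 - 1j, -2.3. RHP poles (Re>0): 0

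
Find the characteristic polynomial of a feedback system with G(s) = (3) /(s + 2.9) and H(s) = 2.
Characteristic poly = G_den * H_den + G_num * H_num = (s + 2.9) + (6) = s + 8.9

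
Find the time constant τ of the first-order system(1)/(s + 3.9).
First-order system: τ = -1/pole. Pole = -3.9. τ = -1/(-3.9) = 0.2564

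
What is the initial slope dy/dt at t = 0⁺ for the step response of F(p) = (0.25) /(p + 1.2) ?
IVT: y'(0⁺) = lim_{p→∞} p²·Y(p) = lim_{p→∞} p·F(p).
deg(num) = 0, deg(den) = 1, relative degree = 1, so p·F(p) → (leading num)/(leading den) = 0.25/1 = 0.25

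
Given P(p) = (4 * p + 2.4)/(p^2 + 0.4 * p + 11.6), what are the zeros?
Set numerator = 0: 4*p + 2.4 = 0 → Zeros: -0.6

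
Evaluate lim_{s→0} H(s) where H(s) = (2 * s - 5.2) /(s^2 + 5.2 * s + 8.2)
DC gain = H(0) = num(0)/den(0) = -5.2/8.2 = -0.6341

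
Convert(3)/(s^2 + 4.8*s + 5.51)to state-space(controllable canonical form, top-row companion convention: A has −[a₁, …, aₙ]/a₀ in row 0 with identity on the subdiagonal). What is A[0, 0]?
Reachable canonical form for den = s^2 + 4.8*s + 5.51: top row of A = -[a₁,a₂,...,aₙ]/a₀, ones on the subdiagonal, zeros elsewhere.
A = [[-4.8, -5.51], [1, 0]].
A[0,0] = -4.8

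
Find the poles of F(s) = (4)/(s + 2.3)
Set denominator = 0: s + 2.3 = 0 → Poles: -2.3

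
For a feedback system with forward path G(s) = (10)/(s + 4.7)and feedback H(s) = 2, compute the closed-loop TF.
Closed-loop T = G/(1+GH).
Numerator: G_num * H_den = 10.
Denominator: G_den * H_den + G_num * H_num = (s + 4.7) + (20) = s + 24.7.
T(s) = (10)/(s + 24.7)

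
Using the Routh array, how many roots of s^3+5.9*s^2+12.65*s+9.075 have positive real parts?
Routh array:
s^3: [1, 12.65]; s^2: [5.9, 9.075]; s^1: [11.1119]; s^0: [9.075]
First column: [1, 5.9, 11.1119, 9.075]. Sign changes = RHP roots = 0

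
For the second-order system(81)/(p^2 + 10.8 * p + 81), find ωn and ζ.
Standard form: ωn²/(p²+2ζωn·p+ωn²).
const=81=ωn² → ωn=9, p coeff=10.8=2ζωn → ζ=0.6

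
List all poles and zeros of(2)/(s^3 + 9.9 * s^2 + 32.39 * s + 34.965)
Set denominator = 0: s^3 + 9.9*s^2 + 32.39*s + 34.965 = (s + 3.7)(s + 2.7)(s + 3.5) = 0 → Poles: -2.7, -3.5, -3.7
Numerator is a nonzero constant (2) → Zeros: none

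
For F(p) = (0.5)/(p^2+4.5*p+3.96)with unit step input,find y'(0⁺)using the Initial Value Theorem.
IVT: y'(0⁺) = lim_{p→∞} p²·Y(p) = lim_{p→∞} p·F(p).
deg(num) = 0, deg(den) = 2, relative degree = 2 ≥ 2, so p·F(p) → 0. Initial slope = 0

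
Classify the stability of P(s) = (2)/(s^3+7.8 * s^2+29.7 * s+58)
Denominator: s^3 + 7.8*s^2 + 29.7*s + 58 = (s + 4)(s^2 + 3.8*s + 14.5). Poles: -1.9 + 3.3j, -1.9 - 3.3j, -4. Stable (all poles in LHP)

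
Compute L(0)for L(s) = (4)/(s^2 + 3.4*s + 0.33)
DC gain = L(0) = num(0)/den(0) = 4/0.33 = 12.12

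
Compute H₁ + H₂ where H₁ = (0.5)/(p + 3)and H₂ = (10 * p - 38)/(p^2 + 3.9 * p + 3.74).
Parallel: H = H₁ + H₂ = (n₁·d₂ + n₂·d₁)/(d₁·d₂).
n₁·d₂ = 0.5*p^2 + 1.95*p + 1.87. n₂·d₁ = 10*p^2 - 8*p - 114. Sum = 10.5*p^2 - 6.05*p - 112.13. d₁·d₂ = p^3 + 6.9*p^2 + 15.44*p + 11.22.
H(p) = (10.5*p^2 - 6.05*p - 112.13)/(p^3 + 6.9*p^2 + 15.44*p + 11.22)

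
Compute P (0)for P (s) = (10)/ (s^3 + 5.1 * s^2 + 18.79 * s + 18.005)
DC gain = P(0) = num(0)/den(0) = 10/18.005 = 0.5554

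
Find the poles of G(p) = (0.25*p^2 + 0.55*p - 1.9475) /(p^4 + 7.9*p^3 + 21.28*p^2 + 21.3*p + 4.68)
Set denominator = 0: p^4 + 7.9*p^3 + 21.28*p^2 + 21.3*p + 4.68 = (p + 0.3)(p + 2.6)(p + 2)(p + 3) = 0 → Poles: -0.3, -2, -2.6, -3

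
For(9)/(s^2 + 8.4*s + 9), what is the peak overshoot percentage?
Standard form: ωn²/(s²+2ζωn·s+ωn²) → ωn = 3, ζ = 1.4.
ζ ≥ 1, so the response is non-oscillatory: peak overshoot = 0%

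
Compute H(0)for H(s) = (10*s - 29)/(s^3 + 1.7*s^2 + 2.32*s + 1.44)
DC gain = H(0) = num(0)/den(0) = -29/1.44 = -20.14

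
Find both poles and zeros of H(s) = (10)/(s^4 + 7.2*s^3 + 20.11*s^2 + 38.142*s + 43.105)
Set denominator = 0: s^4 + 7.2*s^3 + 20.11*s^2 + 38.142*s + 43.105 = (s + 3.7)(s + 2.5)(s^2 + s + 4.66) = 0 → Poles: -0.5 + 2.1j, -0.5 - 2.1j, -2.5, -3.7
Numerator is a nonzero constant (10) → Zeros: none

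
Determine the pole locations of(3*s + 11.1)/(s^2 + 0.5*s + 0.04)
Set denominator = 0: s^2 + 0.5*s + 0.04 = (s + 0.1)(s + 0.4) = 0 → Poles: -0.1, -0.4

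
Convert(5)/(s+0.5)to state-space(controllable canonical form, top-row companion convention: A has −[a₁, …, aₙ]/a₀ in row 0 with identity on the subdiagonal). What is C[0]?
Reachable canonical form: C = numerator coefficients (right-aligned, zero-padded to length n).
num = 5, C = [[5]].
C[0] = 5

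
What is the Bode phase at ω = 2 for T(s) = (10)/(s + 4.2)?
Substitute s = j*2: T(j2) = 1.94085 - 0.924214j.
∠T(j2) = atan2(Im, Re) = atan2(-0.924214, 1.94085) = -25.46°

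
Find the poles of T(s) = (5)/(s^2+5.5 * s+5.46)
Set denominator = 0: s^2 + 5.5*s + 5.46 = (s + 4.2)(s + 1.3) = 0 → Poles: -1.3, -4.2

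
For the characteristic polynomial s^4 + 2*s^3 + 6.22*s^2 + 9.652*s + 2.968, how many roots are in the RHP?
s^4 + 2*s^3 + 6.22*s^2 + 9.652*s + 2.968 = (s + 0.4)(s + 1.4)(s^2 + 0.2*s + 5.3). Poles: -0.1 + 2.3j, -0.1 - 2.3j, -0.4, -1.4. RHP poles (Re>0): 0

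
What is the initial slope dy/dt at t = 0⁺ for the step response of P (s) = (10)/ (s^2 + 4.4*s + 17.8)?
IVT: y'(0⁺) = lim_{s→∞} s²·Y(s) = lim_{s→∞} s·P(s).
deg(num) = 0, deg(den) = 2, relative degree = 2 ≥ 2, so s·P(s) → 0. Initial slope = 0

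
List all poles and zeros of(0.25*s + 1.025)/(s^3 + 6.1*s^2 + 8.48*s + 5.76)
Set denominator = 0: s^3 + 6.1*s^2 + 8.48*s + 5.76 = (s + 4.5)(s^2 + 1.6*s + 1.28) = 0 → Poles: -0.8 + 0.8j, -0.8 - 0.8j, -4.5
Set numerator = 0: 0.25*s + 1.025 = 0 → Zeros: -4.1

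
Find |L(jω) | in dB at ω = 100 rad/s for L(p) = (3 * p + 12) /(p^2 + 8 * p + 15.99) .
Substitute p = j*100: L(j100) = 0.00119808 - 0.029952j.
|L(j100)| = sqrt(Re² + Im²) = 0.02998.
20*log₁₀(0.02998) = -30.46 dB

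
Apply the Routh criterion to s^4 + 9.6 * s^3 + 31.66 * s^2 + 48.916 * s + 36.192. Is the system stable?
Routh array:
s^4: [1, 31.66, 36.192]; s^3: [9.6, 48.916]; s^2: [26.5646, 36.192]; s^1: [35.8368]; s^0: [36.192]
First column: [1, 9.6, 26.5646, 35.8368, 36.192]. Sign changes = 0.
Yes, stable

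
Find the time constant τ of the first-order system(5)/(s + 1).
First-order system: τ = -1/pole. Pole = -1. τ = -1/(-1) = 1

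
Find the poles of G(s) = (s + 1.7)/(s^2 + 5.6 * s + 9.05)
Set denominator = 0: s^2 + 5.6*s + 9.05 = 0 → Poles: -2.8 + 1.1j, -2.8 - 1.1j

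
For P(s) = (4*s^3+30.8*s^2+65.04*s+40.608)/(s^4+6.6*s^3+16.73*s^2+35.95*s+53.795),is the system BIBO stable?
Denominator: s^4 + 6.6*s^3 + 16.73*s^2 + 35.95*s + 53.795 = (s + 3.5)(s + 2.9)(s^2 + 0.2*s + 5.3). Poles: -0.1 + 2.3j, -0.1 - 2.3j, -2.9, -3.5. All Re(p)<0: Yes (stable)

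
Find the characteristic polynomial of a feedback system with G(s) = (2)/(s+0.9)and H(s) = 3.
Characteristic poly = G_den * H_den + G_num * H_num = (s + 0.9) + (6) = s + 6.9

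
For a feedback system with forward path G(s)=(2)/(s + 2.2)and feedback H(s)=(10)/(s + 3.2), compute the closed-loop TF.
Closed-loop T = G/(1+GH).
Numerator: G_num * H_den = 2*s + 6.4.
Denominator: G_den * H_den + G_num * H_num = (s^2 + 5.4*s + 7.04) + (20) = s^2 + 5.4*s + 27.04.
T(s) = (2*s + 6.4)/(s^2 + 5.4*s + 27.04)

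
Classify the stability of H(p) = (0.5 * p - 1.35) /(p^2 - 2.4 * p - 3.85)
Denominator: p^2 - 2.4*p - 3.85 = (p - 3.5)(p + 1.1). Poles: -1.1, 3.5. Unstable (1 pole(s) in RHP)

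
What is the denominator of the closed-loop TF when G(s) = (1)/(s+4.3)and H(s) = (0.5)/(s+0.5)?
Characteristic poly = G_den * H_den + G_num * H_num = (s^2 + 4.8*s + 2.15) + (0.5) = s^2 + 4.8*s + 2.65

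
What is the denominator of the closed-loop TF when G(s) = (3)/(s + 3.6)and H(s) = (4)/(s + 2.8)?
Characteristic poly = G_den * H_den + G_num * H_num = (s^2 + 6.4*s + 10.08) + (12) = s^2 + 6.4*s + 22.08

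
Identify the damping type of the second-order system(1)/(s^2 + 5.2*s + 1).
Standard form: ωn²/(s²+2ζωn·s+ωn²) gives ωn=1, ζ=2.6.
Overdamped (ζ = 2.6 > 1)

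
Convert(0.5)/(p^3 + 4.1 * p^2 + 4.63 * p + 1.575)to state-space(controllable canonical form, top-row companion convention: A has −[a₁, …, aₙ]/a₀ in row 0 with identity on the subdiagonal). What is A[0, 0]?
Reachable canonical form for den = p^3 + 4.1*p^2 + 4.63*p + 1.575: top row of A = -[a₁,a₂,...,aₙ]/a₀, ones on the subdiagonal, zeros elsewhere.
A = [[-4.1, -4.63, -1.575], [1, 0, 0], [0, 1, 0]].
A[0,0] = -4.1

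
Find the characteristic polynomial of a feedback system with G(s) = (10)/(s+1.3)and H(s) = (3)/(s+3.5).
Characteristic poly = G_den * H_den + G_num * H_num = (s^2 + 4.8*s + 4.55) + (30) = s^2 + 4.8*s + 34.55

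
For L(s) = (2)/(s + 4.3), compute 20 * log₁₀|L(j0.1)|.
Substitute s = j*0.1: L(j0.1) = 0.464865 - 0.0108108j.
|L(j0.1)| = sqrt(Re² + Im²) = 0.465.
20*log₁₀(0.465) = -6.65 dB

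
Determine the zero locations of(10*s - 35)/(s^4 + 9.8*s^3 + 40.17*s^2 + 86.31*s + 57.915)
Set numerator = 0: 10*s - 35 = 0 → Zeros: 3.5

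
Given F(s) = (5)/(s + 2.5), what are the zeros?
Numerator is a nonzero constant (5) → Zeros: none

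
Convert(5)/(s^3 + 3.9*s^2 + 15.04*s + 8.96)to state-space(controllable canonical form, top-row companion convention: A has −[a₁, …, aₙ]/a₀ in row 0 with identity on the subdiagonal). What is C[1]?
Reachable canonical form: C = numerator coefficients (right-aligned, zero-padded to length n).
num = 5, C = [[0, 0, 5]].
C[1] = 0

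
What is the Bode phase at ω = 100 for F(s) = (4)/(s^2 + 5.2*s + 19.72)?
Substitute s = j*100: F(j100) = -0.000399705 - 2.08257e-05j.
∠F(j100) = atan2(Im, Re) = atan2(-2.08257e-05, -0.000399705) = -177.02°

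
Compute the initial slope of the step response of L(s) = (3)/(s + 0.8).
IVT: y'(0⁺) = lim_{s→∞} s²·Y(s) = lim_{s→∞} s·L(s).
deg(num) = 0, deg(den) = 1, relative degree = 1, so s·L(s) → (leading num)/(leading den) = 3/1 = 3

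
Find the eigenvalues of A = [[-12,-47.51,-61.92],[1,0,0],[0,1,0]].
Eigenvalues solve det(λI - A) = 0.
Characteristic polynomial: λ^3 + 12*λ^2 + 47.51*λ + 61.92 = 0.
Factor: (λ + 3.2)(λ + 4.3)(λ + 4.5) = 0.
Roots: -3.2, -4.3, -4.5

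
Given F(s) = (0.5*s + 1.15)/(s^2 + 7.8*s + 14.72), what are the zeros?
Set numerator = 0: 0.5*s + 1.15 = 0 → Zeros: -2.3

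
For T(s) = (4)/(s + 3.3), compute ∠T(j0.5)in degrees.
Substitute s = j*0.5: T(j0.5) = 1.18492 - 0.179533j.
∠T(j0.5) = atan2(Im, Re) = atan2(-0.179533, 1.18492) = -8.62°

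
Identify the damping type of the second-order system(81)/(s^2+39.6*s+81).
Standard form: ωn²/(s²+2ζωn·s+ωn²) gives ωn=9, ζ=2.2.
Overdamped (ζ = 2.2 > 1)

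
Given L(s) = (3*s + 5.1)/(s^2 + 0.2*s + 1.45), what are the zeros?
Set numerator = 0: 3*s + 5.1 = 0 → Zeros: -1.7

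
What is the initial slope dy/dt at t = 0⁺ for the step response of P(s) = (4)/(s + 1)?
IVT: y'(0⁺) = lim_{s→∞} s²·Y(s) = lim_{s→∞} s·P(s).
deg(num) = 0, deg(den) = 1, relative degree = 1, so s·P(s) → (leading num)/(leading den) = 4/1 = 4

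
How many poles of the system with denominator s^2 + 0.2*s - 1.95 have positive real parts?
s^2 + 0.2*s - 1.95 = (s - 1.3)(s + 1.5). Poles: -1.5, 1.3. RHP poles (Re>0): 1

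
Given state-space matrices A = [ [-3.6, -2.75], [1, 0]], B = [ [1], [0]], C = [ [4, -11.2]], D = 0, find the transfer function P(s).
P(s) = C(sI - A)⁻¹B + D.
Characteristic polynomial det(sI - A) = s^2 + 3.6*s + 2.75.
Numerator from C·adj(sI-A)·B + D·det(sI-A) = 4*s - 11.2.
P(s) = (4*s - 11.2)/(s^2 + 3.6*s + 2.75)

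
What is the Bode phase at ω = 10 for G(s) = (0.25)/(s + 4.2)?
Substitute s = j*10: G(j10) = 0.00892554 - 0.0212513j.
∠G(j10) = atan2(Im, Re) = atan2(-0.0212513, 0.00892554) = -67.22°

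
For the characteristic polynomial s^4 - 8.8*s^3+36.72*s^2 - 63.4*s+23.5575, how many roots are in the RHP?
s^4 - 8.8*s^3 + 36.72*s^2 - 63.4*s + 23.5575 = (s - 2.7)(s - 0.5)(s^2 - 5.6*s + 17.45). Poles: 0.5, 2.7, 2.8 + 3.1j, 2.8 - 3.1j. RHP poles (Re>0): 4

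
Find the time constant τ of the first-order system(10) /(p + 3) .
First-order system: τ = -1/pole. Pole = -3. τ = -1/(-3) = 0.3333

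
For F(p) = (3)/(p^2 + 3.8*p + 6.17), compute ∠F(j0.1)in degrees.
Substitute p = j*0.1: F(j0.1) = 0.485167 - 0.0299291j.
∠F(j0.1) = atan2(Im, Re) = atan2(-0.0299291, 0.485167) = -3.53°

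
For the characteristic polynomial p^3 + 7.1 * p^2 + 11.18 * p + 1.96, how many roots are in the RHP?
p^3 + 7.1*p^2 + 11.18*p + 1.96 = (p + 2)(p + 0.2)(p + 4.9). Poles: -0.2, -2, -4.9. RHP poles (Re>0): 0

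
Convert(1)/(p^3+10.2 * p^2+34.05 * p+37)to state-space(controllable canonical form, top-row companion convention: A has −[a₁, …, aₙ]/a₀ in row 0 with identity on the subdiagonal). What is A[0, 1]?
Reachable canonical form for den = p^3 + 10.2*p^2 + 34.05*p + 37: top row of A = -[a₁,a₂,...,aₙ]/a₀, ones on the subdiagonal, zeros elsewhere.
A = [[-10.2, -34.05, -37], [1, 0, 0], [0, 1, 0]].
A[0,1] = -34.05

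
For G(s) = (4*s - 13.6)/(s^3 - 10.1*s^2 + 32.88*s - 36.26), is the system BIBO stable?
Denominator: s^3 - 10.1*s^2 + 32.88*s - 36.26 = (s - 4.9)(s^2 - 5.2*s + 7.4). Poles: 2.6 + 0.8j, 2.6 - 0.8j, 4.9. All Re(p)<0: No (unstable)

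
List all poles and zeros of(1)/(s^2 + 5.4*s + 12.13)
Set denominator = 0: s^2 + 5.4*s + 12.13 = 0 → Poles: -2.7 + 2.2j, -2.7 - 2.2j
Numerator is a nonzero constant (1) → Zeros: none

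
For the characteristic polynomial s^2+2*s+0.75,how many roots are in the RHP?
s^2 + 2*s + 0.75 = (s + 0.5)(s + 1.5). Poles: -0.5, -1.5. RHP poles (Re>0): 0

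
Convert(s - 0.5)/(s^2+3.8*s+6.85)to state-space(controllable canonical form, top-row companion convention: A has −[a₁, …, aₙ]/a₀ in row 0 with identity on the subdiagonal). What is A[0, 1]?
Reachable canonical form for den = s^2 + 3.8*s + 6.85: top row of A = -[a₁,a₂,...,aₙ]/a₀, ones on the subdiagonal, zeros elsewhere.
A = [[-3.8, -6.85], [1, 0]].
A[0,1] = -6.85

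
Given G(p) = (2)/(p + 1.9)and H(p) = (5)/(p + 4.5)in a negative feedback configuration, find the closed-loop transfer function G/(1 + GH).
Closed-loop T = G/(1+GH).
Numerator: G_num * H_den = 2*p + 9.
Denominator: G_den * H_den + G_num * H_num = (p^2 + 6.4*p + 8.55) + (10) = p^2 + 6.4*p + 18.55.
T(p) = (2*p + 9)/(p^2 + 6.4*p + 18.55)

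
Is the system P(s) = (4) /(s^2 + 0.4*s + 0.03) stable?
Denominator: s^2 + 0.4*s + 0.03 = (s + 0.1)(s + 0.3). Poles: -0.1, -0.3. All Re(p)<0: Yes (stable)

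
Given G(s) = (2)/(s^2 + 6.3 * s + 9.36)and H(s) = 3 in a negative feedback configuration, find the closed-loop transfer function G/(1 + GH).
Closed-loop T = G/(1+GH).
Numerator: G_num * H_den = 2.
Denominator: G_den * H_den + G_num * H_num = (s^2 + 6.3*s + 9.36) + (6) = s^2 + 6.3*s + 15.36.
T(s) = (2)/(s^2 + 6.3*s + 15.36)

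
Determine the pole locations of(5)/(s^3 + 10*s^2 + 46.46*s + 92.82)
Set denominator = 0: s^3 + 10*s^2 + 46.46*s + 92.82 = (s + 4.2)(s^2 + 5.8*s + 22.1) = 0 → Poles: -2.9 + 3.7j, -2.9 - 3.7j, -4.2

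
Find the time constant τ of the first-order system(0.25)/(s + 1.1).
First-order system: τ = -1/pole. Pole = -1.1. τ = -1/(-1.1) = 0.9091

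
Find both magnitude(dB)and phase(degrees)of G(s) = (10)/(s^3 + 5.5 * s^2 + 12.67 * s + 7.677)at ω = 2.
Substitute s = j*2: G(j2) = -0.283162 - 0.342807j.
|G| = 20*log₁₀(sqrt(Re²+Im²)) = -7.04 dB.
∠G = atan2(Im, Re) = -129.56°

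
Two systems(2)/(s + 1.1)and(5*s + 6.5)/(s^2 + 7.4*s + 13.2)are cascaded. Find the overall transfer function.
Series: H = H₁ · H₂ = (n₁·n₂)/(d₁·d₂).
Num: n₁·n₂ = 10*s + 13. Den: d₁·d₂ = s^3 + 8.5*s^2 + 21.34*s + 14.52.
H(s) = (10*s + 13)/(s^3 + 8.5*s^2 + 21.34*s + 14.52)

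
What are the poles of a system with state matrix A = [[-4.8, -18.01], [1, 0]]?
Eigenvalues solve det(λI - A) = 0.
Characteristic polynomial: λ^2 + 4.8*λ + 18.01 = 0.
Roots: -2.4 + 3.5j, -2.4 - 3.5j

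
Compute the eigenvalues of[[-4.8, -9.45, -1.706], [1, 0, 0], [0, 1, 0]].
Eigenvalues solve det(λI - A) = 0.
Characteristic polynomial: λ^3 + 4.8*λ^2 + 9.45*λ + 1.706 = 0.
Factor: (λ + 0.2)(λ^2 + 4.6*λ + 8.53) = 0.
Roots: -0.2, -2.3 + 1.8j, -2.3 - 1.8j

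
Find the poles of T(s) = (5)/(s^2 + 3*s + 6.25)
Set denominator = 0: s^2 + 3*s + 6.25 = 0 → Poles: -1.5 + 2j, -1.5 - 2j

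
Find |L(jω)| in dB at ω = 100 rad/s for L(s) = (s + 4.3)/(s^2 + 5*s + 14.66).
Substitute s = j*100: L(j100) = 7.06608e-05 - 0.0100111j.
|L(j100)| = sqrt(Re² + Im²) = 0.01001.
20*log₁₀(0.01001) = -39.99 dB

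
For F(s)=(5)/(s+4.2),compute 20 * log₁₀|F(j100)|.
Substitute s = j*100: F(j100) = 0.0020963 - 0.049912j.
|F(j100)| = sqrt(Re² + Im²) = 0.04996.
20*log₁₀(0.04996) = -26.03 dB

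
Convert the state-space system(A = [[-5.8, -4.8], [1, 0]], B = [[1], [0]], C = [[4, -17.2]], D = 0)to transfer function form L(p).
L(p) = C(pI - A)⁻¹B + D.
Characteristic polynomial det(pI - A) = p^2 + 5.8*p + 4.8.
Numerator from C·adj(pI-A)·B + D·det(pI-A) = 4*p - 17.2.
L(p) = (4*p - 17.2)/(p^2 + 5.8*p + 4.8)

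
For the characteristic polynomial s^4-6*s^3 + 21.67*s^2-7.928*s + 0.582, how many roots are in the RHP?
s^4 - 6*s^3 + 21.67*s^2 - 7.928*s + 0.582 = (s - 0.3)(s - 0.1)(s^2 - 5.6*s + 19.4). Poles: 0.1, 0.3, 2.8 + 3.4j, 2.8 - 3.4j. RHP poles (Re>0): 4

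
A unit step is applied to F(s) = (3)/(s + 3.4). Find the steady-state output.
FVT: lim_{t→∞} y(t) = lim_{s→0} s*Y(s) where Y(s) = F(s)/s.
= lim_{s→0} F(s) = F(0) = num(0)/den(0) = 3/3.4 = 0.8824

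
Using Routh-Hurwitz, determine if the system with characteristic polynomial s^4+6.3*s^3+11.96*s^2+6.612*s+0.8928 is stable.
Routh array:
s^4: [1, 11.96, 0.8928]; s^3: [6.3, 6.612]; s^2: [10.9105, 0.8928]; s^1: [6.09647]; s^0: [0.8928]
First column: [1, 6.3, 10.9105, 6.09647, 0.8928]. Sign changes = 0.
Yes, stable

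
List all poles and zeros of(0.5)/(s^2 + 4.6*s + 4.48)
Set denominator = 0: s^2 + 4.6*s + 4.48 = (s + 3.2)(s + 1.4) = 0 → Poles: -1.4, -3.2
Numerator is a nonzero constant (0.5) → Zeros: none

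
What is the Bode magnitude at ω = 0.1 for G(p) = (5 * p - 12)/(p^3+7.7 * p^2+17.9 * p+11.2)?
Substitute p = j*0.1: G(j0.1) = -1.04459 + 0.212962j.
|G(j0.1)| = sqrt(Re² + Im²) = 1.066.
20*log₁₀(1.066) = 0.56 dB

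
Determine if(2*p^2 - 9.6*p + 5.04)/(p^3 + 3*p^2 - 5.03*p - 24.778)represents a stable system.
Denominator: p^3 + 3*p^2 - 5.03*p - 24.778 = (p - 2.6)(p^2 + 5.6*p + 9.53). Poles: -2.8 + 1.3j, -2.8 - 1.3j, 2.6. All Re(p)<0: No (unstable)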